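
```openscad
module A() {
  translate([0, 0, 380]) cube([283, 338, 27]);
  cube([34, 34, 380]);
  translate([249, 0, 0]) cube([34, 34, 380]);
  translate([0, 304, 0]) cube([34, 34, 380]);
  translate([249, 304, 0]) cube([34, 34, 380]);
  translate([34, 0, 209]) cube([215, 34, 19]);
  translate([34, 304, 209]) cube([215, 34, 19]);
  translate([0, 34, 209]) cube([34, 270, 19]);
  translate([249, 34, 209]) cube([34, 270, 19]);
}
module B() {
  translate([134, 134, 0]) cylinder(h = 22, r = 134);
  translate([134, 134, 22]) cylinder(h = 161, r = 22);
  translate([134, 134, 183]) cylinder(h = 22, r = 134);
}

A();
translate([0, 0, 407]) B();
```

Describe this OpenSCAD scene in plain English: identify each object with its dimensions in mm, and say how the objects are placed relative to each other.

A is a four-legged stool. The seat is 283×338 mm, 27 mm thick, top at z = 407 mm. It stands on four square legs, each 34×34 mm in cross-section, from z = 0 to the seat underside, each flush with a corner of the seat. Four stretchers, 34 mm wide and 19 mm tall, connect adjacent legs with their undersides at z = 209 mm, each running between the inner faces of the legs it joins and aligned with the legs' outer faces on the other axis.

B is a spool: two coaxial disc flanges of radius 134 mm and thickness 22 mm, joined by a core cylinder of radius 22 mm and height 161 mm. The lower flange rests on z = 0 and the three cylinders share a vertical axis.

The spool is on top of the stool.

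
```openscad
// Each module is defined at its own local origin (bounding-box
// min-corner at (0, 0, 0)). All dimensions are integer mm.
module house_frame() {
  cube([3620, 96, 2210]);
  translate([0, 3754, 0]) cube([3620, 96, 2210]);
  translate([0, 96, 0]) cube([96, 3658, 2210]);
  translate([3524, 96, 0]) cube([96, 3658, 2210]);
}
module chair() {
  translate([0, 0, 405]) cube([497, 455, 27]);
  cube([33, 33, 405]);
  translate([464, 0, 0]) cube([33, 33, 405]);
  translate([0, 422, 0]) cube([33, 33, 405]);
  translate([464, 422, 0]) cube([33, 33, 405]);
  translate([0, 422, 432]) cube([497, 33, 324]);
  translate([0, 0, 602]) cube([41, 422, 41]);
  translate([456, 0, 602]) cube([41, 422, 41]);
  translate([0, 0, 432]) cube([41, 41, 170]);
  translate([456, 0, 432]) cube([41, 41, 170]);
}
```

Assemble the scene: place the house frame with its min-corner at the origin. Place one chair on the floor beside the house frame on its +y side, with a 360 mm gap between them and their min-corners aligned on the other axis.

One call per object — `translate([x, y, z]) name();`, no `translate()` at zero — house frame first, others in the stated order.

house_frame();
translate([0, 4210, 0]) chair();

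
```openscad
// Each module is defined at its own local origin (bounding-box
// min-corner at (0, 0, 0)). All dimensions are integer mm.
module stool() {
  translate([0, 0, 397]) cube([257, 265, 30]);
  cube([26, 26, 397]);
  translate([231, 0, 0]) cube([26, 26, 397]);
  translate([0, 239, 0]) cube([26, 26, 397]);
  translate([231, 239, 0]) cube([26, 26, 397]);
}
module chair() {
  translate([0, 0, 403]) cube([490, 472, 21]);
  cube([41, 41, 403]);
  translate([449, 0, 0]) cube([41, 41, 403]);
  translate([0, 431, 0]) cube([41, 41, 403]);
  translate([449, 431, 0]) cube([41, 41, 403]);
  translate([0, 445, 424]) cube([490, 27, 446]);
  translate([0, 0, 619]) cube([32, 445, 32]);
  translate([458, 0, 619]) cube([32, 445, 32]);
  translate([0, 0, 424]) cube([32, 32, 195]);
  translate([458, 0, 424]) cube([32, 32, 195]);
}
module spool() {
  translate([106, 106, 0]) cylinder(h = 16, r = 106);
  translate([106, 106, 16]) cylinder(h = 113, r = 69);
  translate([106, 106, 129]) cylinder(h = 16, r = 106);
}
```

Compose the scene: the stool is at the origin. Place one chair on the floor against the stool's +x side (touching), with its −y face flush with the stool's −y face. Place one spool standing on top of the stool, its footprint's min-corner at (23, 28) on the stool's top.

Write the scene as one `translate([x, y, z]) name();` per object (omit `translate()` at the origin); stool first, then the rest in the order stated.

stool();
translate([257, 0, 0]) chair();
translate([23, 28, 427]) spool();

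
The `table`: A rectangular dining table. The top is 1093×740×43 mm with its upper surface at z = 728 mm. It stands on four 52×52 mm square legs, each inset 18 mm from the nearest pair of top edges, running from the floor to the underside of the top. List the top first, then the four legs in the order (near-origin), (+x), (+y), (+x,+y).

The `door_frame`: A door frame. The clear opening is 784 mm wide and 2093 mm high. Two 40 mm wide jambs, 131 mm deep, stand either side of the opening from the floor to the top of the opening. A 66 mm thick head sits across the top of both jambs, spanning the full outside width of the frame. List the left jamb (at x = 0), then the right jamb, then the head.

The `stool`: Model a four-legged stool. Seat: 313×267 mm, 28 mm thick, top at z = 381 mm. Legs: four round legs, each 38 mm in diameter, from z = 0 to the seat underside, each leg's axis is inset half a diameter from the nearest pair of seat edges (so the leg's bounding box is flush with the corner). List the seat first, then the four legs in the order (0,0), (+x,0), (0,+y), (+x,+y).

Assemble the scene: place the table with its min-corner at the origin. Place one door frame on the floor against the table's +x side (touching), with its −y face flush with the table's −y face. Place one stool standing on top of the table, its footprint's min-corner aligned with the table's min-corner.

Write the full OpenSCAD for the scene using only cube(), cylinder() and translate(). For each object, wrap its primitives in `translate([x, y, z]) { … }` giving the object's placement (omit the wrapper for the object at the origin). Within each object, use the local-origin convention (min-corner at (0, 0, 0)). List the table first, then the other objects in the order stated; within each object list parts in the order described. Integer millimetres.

translate([0, 0, 685]) cube([1093, 740, 43]);
translate([18, 18, 0]) cube([52, 52, 685]);
translate([1023, 18, 0]) cube([52, 52, 685]);
translate([18, 670, 0]) cube([52, 52, 685]);
translate([1023, 670, 0]) cube([52, 52, 685]);
translate([1093, 0, 0]) {
  cube([40, 131, 2093]);
  translate([824, 0, 0]) cube([40, 131, 2093]);
  translate([0, 0, 2093]) cube([864, 131, 66]);
}
translate([0, 0, 728]) {
  translate([0, 0, 353]) cube([313, 267, 28]);
  translate([19, 19, 0]) cylinder(h = 353, r = 19);
  translate([294, 19, 0]) cylinder(h = 353, r = 19);
  translate([19, 248, 0]) cylinder(h = 353, r = 19);
  translate([294, 248, 0]) cylinder(h = 353, r = 19);
}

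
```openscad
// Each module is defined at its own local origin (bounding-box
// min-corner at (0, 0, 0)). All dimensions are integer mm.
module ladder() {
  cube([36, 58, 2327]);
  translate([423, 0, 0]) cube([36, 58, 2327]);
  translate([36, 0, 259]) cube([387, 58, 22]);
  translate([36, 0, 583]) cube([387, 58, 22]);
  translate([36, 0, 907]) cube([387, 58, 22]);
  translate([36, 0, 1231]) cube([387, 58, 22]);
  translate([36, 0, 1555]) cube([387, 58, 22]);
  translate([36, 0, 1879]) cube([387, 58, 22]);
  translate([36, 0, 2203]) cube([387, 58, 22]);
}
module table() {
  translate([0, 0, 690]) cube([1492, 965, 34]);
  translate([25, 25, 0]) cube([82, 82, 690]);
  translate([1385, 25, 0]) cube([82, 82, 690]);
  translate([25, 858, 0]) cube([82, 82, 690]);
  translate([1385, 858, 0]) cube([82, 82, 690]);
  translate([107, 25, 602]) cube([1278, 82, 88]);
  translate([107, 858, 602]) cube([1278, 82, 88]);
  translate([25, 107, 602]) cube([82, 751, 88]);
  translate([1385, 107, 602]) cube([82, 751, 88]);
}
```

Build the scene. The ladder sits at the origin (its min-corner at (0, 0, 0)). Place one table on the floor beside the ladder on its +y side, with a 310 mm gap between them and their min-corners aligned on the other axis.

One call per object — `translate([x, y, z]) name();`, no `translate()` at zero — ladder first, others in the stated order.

ladder();
translate([0, 368, 0]) table();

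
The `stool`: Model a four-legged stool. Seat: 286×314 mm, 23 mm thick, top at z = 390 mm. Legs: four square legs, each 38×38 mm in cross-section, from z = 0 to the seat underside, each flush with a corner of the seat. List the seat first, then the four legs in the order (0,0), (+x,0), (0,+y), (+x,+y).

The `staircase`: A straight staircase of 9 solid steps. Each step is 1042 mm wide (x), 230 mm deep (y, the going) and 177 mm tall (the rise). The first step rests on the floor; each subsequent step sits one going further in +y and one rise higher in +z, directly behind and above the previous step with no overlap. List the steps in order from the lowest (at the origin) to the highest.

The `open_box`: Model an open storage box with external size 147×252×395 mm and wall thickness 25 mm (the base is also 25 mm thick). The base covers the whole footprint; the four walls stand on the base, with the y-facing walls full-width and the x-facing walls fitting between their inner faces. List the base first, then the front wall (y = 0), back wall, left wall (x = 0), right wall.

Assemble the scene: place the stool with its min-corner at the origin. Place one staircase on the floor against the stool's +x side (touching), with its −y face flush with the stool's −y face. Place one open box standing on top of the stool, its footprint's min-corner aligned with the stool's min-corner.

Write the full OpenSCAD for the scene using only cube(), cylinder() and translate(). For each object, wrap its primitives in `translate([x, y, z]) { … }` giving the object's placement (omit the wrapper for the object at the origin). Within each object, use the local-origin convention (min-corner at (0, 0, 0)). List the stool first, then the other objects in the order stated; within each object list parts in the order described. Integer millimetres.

translate([0, 0, 367]) cube([286, 314, 23]);
cube([38, 38, 367]);
translate([248, 0, 0]) cube([38, 38, 367]);
translate([0, 276, 0]) cube([38, 38, 367]);
translate([248, 276, 0]) cube([38, 38, 367]);
translate([286, 0, 0]) {
  cube([1042, 230, 177]);
  translate([0, 230, 177]) cube([1042, 230, 177]);
  translate([0, 460, 354]) cube([1042, 230, 177]);
  translate([0, 690, 531]) cube([1042, 230, 177]);
  translate([0, 920, 708]) cube([1042, 230, 177]);
  translate([0, 1150, 885]) cube([1042, 230, 177]);
  translate([0, 1380, 1062]) cube([1042, 230, 177]);
  translate([0, 1610, 1239]) cube([1042, 230, 177]);
  translate([0, 1840, 1416]) cube([1042, 230, 177]);
}
translate([0, 0, 390]) {
  cube([147, 252, 25]);
  translate([0, 0, 25]) cube([147, 25, 370]);
  translate([0, 227, 25]) cube([147, 25, 370]);
  translate([0, 25, 25]) cube([25, 202, 370]);
  translate([122, 25, 25]) cube([25, 202, 370]);
}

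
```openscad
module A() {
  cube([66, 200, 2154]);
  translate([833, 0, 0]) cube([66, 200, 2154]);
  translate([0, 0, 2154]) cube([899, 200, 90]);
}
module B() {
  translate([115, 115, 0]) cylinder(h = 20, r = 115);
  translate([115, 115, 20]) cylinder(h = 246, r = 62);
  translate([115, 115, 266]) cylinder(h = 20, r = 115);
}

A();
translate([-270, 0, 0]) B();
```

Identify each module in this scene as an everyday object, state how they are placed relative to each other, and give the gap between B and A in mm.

The spool's nearest face is 40 mm from the door frame's −x face.

A is a door frame. B is a spool. The spool is on the floor beside the door frame on its −x side. The gap between the spool and the door frame is 40 mm.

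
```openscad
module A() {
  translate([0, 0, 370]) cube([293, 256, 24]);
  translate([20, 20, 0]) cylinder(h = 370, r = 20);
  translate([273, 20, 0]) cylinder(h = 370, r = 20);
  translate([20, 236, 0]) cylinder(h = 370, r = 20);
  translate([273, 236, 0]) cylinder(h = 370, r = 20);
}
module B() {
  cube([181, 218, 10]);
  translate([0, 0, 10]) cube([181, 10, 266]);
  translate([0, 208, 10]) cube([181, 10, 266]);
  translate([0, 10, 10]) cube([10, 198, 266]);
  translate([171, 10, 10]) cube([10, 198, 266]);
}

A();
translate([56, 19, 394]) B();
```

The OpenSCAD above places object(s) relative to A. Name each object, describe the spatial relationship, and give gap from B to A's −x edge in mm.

The open box's min-x is at 56; the stool's min-x is 0; gap = 56 mm.

A is a stool. B is an open box. The open box is on top of the stool, centred. The gap from the open box to the stool's −x edge is 56 mm.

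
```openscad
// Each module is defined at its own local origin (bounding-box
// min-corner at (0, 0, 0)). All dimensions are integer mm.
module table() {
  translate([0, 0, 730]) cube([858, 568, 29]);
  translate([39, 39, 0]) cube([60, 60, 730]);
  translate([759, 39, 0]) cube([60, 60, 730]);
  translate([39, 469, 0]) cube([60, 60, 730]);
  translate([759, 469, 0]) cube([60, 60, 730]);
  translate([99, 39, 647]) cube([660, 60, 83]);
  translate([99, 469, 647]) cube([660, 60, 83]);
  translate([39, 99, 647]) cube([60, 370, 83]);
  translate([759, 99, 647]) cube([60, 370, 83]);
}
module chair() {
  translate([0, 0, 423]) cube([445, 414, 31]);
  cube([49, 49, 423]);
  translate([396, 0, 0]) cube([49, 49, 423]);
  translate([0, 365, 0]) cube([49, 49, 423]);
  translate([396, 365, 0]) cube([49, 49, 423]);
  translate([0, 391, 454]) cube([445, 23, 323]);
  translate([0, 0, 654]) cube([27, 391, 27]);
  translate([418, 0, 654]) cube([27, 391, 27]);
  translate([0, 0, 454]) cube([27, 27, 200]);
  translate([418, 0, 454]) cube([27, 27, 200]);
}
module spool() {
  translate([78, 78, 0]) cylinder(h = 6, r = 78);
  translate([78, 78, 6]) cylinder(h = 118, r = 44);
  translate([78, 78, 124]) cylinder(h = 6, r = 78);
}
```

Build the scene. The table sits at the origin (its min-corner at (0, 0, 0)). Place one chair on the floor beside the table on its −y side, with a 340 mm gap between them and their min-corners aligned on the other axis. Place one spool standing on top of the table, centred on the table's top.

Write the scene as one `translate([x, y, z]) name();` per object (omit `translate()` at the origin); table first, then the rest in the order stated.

table();
translate([0, -754, 0]) chair();
translate([351, 206, 759]) spool();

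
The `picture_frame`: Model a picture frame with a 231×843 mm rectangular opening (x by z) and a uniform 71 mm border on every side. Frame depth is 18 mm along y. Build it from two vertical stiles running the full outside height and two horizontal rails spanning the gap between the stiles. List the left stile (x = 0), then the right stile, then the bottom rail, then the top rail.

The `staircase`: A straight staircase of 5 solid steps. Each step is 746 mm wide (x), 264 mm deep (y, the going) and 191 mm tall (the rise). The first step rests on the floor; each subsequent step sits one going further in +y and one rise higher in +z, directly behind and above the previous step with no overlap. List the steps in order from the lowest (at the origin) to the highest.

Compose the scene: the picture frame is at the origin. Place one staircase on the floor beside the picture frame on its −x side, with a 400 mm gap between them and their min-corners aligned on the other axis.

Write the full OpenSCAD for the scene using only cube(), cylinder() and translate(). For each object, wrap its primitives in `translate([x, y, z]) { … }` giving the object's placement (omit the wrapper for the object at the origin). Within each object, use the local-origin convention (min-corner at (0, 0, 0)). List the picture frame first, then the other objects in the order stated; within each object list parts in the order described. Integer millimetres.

cube([71, 18, 985]);
translate([302, 0, 0]) cube([71, 18, 985]);
translate([71, 0, 0]) cube([231, 18, 71]);
translate([71, 0, 914]) cube([231, 18, 71]);
translate([-1146, 0, 0]) {
  cube([746, 264, 191]);
  translate([0, 264, 191]) cube([746, 264, 191]);
  translate([0, 528, 382]) cube([746, 264, 191]);
  translate([0, 792, 573]) cube([746, 264, 191]);
  translate([0, 1056, 764]) cube([746, 264, 191]);
}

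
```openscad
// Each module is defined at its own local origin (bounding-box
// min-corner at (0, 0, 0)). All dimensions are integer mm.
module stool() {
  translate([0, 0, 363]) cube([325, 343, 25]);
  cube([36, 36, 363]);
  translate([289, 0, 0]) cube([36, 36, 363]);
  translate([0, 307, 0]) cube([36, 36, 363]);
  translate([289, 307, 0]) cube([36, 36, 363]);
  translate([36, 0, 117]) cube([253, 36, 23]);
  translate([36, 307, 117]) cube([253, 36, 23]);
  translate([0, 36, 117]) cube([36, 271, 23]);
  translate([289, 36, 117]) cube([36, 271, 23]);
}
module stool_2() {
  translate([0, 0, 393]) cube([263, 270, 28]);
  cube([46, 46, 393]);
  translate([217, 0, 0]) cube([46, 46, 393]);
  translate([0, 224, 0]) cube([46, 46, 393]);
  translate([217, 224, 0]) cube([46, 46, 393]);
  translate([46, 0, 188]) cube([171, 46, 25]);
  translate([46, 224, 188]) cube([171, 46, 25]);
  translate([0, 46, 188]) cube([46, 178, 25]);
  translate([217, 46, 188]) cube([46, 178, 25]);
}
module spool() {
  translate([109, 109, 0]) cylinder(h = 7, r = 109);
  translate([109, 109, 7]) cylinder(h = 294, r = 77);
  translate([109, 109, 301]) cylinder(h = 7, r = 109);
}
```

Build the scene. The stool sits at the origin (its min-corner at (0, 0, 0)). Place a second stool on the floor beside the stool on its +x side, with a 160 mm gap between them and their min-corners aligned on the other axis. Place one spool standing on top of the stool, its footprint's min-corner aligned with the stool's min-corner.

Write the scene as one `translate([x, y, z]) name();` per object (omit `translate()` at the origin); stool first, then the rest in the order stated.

stool();
translate([485, 0, 0]) stool_2();
translate([0, 0, 388]) spool();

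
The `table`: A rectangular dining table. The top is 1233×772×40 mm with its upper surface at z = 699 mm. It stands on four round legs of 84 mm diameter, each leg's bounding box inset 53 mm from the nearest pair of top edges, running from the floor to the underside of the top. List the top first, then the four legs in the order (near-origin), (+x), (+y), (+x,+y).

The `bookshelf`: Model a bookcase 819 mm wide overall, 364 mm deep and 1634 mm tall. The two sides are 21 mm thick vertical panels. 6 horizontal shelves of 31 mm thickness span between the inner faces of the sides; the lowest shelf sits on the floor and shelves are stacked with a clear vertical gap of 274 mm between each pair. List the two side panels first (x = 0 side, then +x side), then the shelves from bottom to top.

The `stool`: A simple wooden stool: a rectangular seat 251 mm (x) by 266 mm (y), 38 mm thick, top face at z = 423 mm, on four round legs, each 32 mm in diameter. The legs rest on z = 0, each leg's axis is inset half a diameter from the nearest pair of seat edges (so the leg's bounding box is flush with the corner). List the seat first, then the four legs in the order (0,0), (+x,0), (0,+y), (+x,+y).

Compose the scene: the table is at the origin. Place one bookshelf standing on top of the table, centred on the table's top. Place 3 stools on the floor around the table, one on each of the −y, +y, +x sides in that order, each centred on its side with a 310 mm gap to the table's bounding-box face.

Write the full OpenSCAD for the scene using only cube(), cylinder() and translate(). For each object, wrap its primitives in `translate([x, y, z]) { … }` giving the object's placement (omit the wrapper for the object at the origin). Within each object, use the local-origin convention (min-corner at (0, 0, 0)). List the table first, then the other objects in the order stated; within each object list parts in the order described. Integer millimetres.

translate([0, 0, 659]) cube([1233, 772, 40]);
translate([95, 95, 0]) cylinder(h = 659, r = 42);
translate([1138, 95, 0]) cylinder(h = 659, r = 42);
translate([95, 677, 0]) cylinder(h = 659, r = 42);
translate([1138, 677, 0]) cylinder(h = 659, r = 42);
translate([207, 204, 699]) {
  cube([21, 364, 1634]);
  translate([798, 0, 0]) cube([21, 364, 1634]);
  translate([21, 0, 0]) cube([777, 364, 31]);
  translate([21, 0, 305]) cube([777, 364, 31]);
  translate([21, 0, 610]) cube([777, 364, 31]);
  translate([21, 0, 915]) cube([777, 364, 31]);
  translate([21, 0, 1220]) cube([777, 364, 31]);
  translate([21, 0, 1525]) cube([777, 364, 31]);
}
translate([491, -576, 0]) {
  translate([0, 0, 385]) cube([251, 266, 38]);
  translate([16, 16, 0]) cylinder(h = 385, r = 16);
  translate([235, 16, 0]) cylinder(h = 385, r = 16);
  translate([16, 250, 0]) cylinder(h = 385, r = 16);
  translate([235, 250, 0]) cylinder(h = 385, r = 16);
}
translate([491, 1082, 0]) {
  translate([0, 0, 385]) cube([251, 266, 38]);
  translate([16, 16, 0]) cylinder(h = 385, r = 16);
  translate([235, 16, 0]) cylinder(h = 385, r = 16);
  translate([16, 250, 0]) cylinder(h = 385, r = 16);
  translate([235, 250, 0]) cylinder(h = 385, r = 16);
}
translate([1543, 253, 0]) {
  translate([0, 0, 385]) cube([251, 266, 38]);
  translate([16, 16, 0]) cylinder(h = 385, r = 16);
  translate([235, 16, 0]) cylinder(h = 385, r = 16);
  translate([16, 250, 0]) cylinder(h = 385, r = 16);
  translate([235, 250, 0]) cylinder(h = 385, r = 16);
}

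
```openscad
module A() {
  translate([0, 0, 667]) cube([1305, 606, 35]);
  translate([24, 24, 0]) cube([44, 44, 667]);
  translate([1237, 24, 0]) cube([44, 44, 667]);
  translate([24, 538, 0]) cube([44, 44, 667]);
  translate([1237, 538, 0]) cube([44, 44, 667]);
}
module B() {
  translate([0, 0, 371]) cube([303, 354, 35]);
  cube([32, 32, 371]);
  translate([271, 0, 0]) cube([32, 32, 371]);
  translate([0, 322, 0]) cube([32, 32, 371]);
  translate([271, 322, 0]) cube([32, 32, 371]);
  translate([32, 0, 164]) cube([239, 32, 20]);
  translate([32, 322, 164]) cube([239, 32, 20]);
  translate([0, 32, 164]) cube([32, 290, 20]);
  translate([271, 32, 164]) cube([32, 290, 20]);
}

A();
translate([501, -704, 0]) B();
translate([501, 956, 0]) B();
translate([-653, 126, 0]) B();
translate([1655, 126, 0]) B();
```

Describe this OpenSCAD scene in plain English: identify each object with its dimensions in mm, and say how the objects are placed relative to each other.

A is a rectangular dining table. The top is 1305×606×35 mm with its upper surface at z = 702 mm. It stands on four 44×44 mm square legs, each inset 24 mm from the nearest pair of top edges, running from the floor to the underside of the top.

B is a four-legged stool. The seat is 303×354 mm, 35 mm thick, top at z = 406 mm. It stands on four square legs, each 32×32 mm in cross-section, from z = 0 to the seat underside, each flush with a corner of the seat. Four stretchers, 32 mm wide and 20 mm tall, connect adjacent legs with their undersides at z = 164 mm, each running between the inner faces of the legs it joins and aligned with the legs' outer faces on the other axis.

Four stools sit around the table at the −y, +y, −x, +x sides.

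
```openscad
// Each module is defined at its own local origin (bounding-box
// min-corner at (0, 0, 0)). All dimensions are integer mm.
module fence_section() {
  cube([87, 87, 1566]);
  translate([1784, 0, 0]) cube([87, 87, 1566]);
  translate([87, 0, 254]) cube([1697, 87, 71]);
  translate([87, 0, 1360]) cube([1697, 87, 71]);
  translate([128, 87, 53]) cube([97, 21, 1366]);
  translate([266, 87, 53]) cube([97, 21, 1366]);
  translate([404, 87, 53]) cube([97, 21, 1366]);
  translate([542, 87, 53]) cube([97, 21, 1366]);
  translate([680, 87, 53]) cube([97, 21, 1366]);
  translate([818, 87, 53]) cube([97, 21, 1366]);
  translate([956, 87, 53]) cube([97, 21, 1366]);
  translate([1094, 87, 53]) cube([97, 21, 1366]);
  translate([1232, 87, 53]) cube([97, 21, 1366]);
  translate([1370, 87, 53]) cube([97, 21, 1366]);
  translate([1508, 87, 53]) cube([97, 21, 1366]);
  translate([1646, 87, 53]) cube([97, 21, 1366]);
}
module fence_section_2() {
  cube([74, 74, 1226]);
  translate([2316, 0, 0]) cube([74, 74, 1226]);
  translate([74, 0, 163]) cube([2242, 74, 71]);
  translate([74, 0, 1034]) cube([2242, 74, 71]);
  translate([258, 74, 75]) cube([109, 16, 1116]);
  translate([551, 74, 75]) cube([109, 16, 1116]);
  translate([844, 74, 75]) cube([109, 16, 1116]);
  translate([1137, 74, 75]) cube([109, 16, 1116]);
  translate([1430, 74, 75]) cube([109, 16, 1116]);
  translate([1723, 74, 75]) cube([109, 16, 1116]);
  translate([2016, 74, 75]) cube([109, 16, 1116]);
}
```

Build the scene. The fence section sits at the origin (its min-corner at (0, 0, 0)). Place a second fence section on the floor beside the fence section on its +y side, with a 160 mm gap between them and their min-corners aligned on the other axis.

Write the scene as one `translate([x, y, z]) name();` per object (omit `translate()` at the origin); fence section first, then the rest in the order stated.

fence_section();
translate([0, 268, 0]) fence_section_2();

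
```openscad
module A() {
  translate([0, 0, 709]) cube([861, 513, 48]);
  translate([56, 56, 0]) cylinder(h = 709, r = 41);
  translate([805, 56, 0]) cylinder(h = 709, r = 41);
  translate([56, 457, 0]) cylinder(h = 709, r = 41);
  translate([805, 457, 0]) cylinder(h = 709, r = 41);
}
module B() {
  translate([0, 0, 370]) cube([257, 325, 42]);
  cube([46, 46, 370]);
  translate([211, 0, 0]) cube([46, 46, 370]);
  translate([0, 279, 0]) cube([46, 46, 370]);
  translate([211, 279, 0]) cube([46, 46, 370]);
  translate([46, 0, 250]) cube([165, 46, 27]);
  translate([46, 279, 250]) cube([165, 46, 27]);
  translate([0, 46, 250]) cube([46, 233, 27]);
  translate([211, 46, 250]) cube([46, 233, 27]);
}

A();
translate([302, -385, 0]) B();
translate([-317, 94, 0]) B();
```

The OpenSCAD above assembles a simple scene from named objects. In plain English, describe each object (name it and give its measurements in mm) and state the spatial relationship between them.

A is a table with a 861×513 mm rectangular top, 48 mm thick, top surface at z = 757 mm, supported by four round legs of 82 mm diameter, each leg's bounding box inset 15 mm from the nearest pair of top edges, running from the floor.

B is a four-legged stool. The seat is 257×325 mm, 42 mm thick, top at z = 412 mm. It stands on four square legs, each 46×46 mm in cross-section, from z = 0 to the seat underside, each flush with a corner of the seat. Four stretchers, 46 mm wide and 27 mm tall, connect adjacent legs with their undersides at z = 250 mm, each running between the inner faces of the legs it joins and aligned with the legs' outer faces on the other axis.

Two stools sit around the table at the −y, −x sides.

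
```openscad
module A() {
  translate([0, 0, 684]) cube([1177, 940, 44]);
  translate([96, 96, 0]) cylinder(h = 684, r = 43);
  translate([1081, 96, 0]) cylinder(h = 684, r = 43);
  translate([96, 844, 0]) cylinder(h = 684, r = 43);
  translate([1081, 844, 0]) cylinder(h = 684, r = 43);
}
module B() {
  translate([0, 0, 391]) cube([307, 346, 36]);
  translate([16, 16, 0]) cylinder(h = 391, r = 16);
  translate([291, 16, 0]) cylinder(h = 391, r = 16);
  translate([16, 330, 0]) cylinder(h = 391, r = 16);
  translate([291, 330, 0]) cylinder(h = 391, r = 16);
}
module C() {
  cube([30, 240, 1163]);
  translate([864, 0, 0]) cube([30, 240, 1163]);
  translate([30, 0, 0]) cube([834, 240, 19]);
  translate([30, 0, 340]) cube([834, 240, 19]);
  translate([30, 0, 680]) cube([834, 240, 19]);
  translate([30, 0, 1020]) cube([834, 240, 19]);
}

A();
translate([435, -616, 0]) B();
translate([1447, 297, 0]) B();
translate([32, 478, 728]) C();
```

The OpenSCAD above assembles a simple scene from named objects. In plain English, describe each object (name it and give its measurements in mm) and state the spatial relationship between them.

A is a table: top 1177 mm (x) × 940 mm (y), 44 mm thick, upper face at z = 728 mm, on four round legs of 86 mm diameter, each leg's bounding box inset 53 mm from the nearest pair of top edges, running from z = 0 to the bottom of the top.

B is a four-legged stool. The seat is 307×346 mm, 36 mm thick, top at z = 427 mm. It stands on four round legs, each 32 mm in diameter, from z = 0 to the seat underside, each leg's axis is inset half a diameter from the nearest pair of seat edges (so the leg's bounding box is flush with the corner).

C is an open bookshelf. Two side panels, each 30 mm thick, 240 mm deep and 1163 mm tall, stand 894 mm apart (outside-to-outside). Between them sit 4 shelves, each 19 mm thick and 240 mm deep, spanning the full gap between the sides. The bottom shelf rests on the floor (its underside at z = 0) and the clear gap between one shelf's top and the next shelf's underside is 321 mm.

Two stools sit around the table at the −y, +x sides. The bookshelf is on top of the table.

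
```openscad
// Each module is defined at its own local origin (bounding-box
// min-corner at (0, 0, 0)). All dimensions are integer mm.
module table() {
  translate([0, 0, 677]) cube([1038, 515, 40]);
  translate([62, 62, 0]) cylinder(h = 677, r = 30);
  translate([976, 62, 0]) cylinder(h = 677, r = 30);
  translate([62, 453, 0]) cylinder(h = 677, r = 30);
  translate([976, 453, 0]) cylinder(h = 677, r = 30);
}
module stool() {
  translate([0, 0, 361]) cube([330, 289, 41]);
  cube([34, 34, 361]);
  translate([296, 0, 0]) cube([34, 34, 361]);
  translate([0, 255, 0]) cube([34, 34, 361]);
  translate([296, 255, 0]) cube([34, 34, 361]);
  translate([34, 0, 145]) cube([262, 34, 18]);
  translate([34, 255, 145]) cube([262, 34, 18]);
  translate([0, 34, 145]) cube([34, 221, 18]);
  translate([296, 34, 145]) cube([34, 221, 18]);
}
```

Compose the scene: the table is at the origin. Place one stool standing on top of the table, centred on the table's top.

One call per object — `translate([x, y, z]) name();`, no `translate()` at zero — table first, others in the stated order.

table();
translate([354, 113, 717]) stool();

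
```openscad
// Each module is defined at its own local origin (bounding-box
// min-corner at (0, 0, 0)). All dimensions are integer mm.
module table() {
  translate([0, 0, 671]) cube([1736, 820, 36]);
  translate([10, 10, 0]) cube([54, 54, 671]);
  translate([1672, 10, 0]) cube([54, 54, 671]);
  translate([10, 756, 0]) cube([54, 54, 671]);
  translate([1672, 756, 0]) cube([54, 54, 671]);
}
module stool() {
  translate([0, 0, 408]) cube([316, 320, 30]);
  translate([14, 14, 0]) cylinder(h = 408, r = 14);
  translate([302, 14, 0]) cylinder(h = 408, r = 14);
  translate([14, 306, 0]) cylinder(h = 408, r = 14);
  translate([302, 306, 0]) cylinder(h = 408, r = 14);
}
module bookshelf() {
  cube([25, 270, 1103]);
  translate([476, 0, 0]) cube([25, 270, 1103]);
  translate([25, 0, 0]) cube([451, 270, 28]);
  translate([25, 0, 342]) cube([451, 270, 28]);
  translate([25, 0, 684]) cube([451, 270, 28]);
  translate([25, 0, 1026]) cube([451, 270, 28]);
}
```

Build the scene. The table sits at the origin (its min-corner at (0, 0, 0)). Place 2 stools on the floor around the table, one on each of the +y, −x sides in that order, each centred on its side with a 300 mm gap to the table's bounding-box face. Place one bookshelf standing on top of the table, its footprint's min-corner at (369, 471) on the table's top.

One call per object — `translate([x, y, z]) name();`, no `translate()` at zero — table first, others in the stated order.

table();
translate([710, 1120, 0]) stool();
translate([-616, 250, 0]) stool();
translate([369, 471, 707]) bookshelf();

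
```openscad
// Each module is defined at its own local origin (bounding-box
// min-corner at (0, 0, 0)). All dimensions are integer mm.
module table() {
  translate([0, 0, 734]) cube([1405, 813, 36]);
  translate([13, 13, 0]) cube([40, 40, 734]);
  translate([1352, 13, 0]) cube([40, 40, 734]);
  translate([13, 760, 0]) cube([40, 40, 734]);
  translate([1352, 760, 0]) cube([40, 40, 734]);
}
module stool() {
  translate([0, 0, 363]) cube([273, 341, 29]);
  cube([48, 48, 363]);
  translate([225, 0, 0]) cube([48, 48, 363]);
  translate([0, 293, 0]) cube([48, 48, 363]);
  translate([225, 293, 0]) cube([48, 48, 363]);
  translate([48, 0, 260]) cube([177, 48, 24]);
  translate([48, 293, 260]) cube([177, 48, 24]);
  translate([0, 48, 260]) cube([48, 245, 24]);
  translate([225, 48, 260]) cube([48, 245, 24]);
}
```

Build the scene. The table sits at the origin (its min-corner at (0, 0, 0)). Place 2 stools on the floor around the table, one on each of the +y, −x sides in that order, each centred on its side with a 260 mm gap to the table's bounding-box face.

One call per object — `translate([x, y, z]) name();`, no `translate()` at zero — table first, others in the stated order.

table();
translate([566, 1073, 0]) stool();
translate([-533, 236, 0]) stool();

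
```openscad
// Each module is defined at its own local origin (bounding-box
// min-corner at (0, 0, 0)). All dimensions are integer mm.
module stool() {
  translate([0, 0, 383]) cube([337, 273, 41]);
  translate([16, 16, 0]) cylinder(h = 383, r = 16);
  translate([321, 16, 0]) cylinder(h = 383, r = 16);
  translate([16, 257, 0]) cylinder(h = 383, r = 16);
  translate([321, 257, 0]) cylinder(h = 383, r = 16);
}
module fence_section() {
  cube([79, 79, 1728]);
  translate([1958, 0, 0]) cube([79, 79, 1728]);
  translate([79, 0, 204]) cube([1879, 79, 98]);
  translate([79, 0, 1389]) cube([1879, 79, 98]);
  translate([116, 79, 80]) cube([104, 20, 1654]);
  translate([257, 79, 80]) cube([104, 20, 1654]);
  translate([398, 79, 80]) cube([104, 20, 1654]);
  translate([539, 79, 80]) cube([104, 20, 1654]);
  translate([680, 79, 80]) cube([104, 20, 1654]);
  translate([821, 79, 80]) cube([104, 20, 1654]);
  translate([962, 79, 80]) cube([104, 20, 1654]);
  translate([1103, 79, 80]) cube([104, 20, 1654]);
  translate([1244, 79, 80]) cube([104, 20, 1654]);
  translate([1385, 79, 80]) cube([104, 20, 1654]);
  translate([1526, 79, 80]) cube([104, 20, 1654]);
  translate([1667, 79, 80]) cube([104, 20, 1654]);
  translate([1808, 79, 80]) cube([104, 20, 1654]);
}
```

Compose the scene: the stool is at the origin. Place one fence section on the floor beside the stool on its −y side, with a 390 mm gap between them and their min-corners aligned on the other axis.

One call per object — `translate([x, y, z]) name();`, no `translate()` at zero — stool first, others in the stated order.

stool();
translate([0, -489, 0]) fence_section();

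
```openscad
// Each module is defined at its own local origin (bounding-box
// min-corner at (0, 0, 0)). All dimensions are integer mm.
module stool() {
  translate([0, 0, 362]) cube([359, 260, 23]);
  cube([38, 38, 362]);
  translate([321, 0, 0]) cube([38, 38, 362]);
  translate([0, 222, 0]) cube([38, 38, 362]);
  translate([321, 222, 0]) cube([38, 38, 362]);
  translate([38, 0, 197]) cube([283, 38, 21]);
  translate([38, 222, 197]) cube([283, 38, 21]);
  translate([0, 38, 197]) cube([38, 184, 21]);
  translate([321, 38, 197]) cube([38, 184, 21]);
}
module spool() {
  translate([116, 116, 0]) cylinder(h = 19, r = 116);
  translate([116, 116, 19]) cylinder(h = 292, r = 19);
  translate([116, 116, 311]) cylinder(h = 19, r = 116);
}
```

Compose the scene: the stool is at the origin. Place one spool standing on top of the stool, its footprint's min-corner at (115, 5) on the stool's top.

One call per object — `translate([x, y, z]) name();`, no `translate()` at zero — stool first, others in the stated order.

stool();
translate([115, 5, 385]) spool();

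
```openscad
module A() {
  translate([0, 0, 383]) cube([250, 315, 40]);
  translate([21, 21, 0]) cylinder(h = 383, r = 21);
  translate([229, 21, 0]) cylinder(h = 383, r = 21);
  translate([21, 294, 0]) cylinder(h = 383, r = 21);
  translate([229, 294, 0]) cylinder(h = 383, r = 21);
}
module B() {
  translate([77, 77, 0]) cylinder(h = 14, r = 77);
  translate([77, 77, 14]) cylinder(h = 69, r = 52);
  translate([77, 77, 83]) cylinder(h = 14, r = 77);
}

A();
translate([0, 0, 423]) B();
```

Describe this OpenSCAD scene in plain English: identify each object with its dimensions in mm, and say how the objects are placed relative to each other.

A is a four-legged stool. The seat is 250×315 mm, 40 mm thick, top at z = 423 mm. It stands on four round legs, each 42 mm in diameter, from z = 0 to the seat underside, each leg's axis is inset half a diameter from the nearest pair of seat edges (so the leg's bounding box is flush with the corner).

B is a spool: two coaxial disc flanges of radius 77 mm and thickness 14 mm, joined by a core cylinder of radius 52 mm and height 69 mm. The lower flange rests on z = 0 and the three cylinders share a vertical axis.

The spool is on top of the stool.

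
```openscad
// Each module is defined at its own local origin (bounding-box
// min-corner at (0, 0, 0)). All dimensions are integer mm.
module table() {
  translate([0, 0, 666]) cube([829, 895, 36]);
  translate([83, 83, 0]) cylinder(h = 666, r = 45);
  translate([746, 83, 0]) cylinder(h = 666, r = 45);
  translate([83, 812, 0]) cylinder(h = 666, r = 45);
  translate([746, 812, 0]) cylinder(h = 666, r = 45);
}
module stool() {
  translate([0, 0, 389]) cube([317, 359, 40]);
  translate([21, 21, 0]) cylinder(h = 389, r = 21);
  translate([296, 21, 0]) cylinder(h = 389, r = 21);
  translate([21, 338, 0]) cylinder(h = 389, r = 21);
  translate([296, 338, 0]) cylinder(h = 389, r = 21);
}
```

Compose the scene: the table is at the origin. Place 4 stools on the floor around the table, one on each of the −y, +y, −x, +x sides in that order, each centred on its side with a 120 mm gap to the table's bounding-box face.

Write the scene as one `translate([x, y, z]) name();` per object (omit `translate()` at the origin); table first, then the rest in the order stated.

table();
translate([256, -479, 0]) stool();
translate([256, 1015, 0]) stool();
translate([-437, 268, 0]) stool();
translate([949, 268, 0]) stool();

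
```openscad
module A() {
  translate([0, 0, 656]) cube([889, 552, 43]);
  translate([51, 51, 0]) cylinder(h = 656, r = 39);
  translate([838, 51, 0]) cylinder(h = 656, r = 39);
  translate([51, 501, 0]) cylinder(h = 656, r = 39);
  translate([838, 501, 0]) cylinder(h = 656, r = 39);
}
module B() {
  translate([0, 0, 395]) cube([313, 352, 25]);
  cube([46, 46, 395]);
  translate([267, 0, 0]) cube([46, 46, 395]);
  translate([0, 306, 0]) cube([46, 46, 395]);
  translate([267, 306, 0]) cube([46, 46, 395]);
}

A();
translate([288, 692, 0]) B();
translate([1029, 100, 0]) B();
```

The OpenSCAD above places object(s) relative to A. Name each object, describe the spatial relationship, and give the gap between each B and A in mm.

A is a table. B is a stool. Two stools sit around the table at the +y, +x sides. The gap between each stool and the table is 140 mm.

Each stool's nearest face is 140 mm from the table's bounding box.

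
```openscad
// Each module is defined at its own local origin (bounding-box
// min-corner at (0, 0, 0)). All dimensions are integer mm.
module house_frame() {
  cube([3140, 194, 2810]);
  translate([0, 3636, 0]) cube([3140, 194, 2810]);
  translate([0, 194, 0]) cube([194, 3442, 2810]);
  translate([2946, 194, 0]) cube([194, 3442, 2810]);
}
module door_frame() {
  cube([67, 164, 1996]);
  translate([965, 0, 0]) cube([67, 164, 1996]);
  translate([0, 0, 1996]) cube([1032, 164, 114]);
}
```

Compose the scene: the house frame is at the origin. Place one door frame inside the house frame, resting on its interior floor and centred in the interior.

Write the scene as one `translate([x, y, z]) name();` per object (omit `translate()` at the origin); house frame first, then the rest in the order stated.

house_frame();
translate([1054, 1833, 0]) door_frame();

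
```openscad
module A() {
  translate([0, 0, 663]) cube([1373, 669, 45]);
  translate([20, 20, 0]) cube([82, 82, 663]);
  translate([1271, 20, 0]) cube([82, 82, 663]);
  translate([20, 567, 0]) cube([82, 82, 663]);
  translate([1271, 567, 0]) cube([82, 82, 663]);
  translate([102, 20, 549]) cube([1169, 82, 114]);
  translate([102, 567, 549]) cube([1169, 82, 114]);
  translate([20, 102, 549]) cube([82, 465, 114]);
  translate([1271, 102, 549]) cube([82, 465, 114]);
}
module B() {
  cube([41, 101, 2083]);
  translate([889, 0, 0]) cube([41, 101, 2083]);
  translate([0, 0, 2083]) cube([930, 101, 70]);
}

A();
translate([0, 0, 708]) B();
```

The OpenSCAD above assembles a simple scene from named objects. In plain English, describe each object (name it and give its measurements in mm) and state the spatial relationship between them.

A is a rectangular dining table. The top is 1373×669×45 mm with its upper surface at z = 708 mm. It stands on four 82×82 mm square legs, each inset 20 mm from the nearest pair of top edges, running from the floor to the underside of the top. Four apron rails, 82 mm thick and 114 mm tall, run between adjacent legs with their top edges flush with the underside of the top and their outer faces flush with the legs' outer faces.

B is a door frame. The clear opening is 848 mm wide and 2083 mm high. Two 41 mm wide jambs, 101 mm deep, stand either side of the opening from the floor to the top of the opening. A 70 mm thick head sits across the top of both jambs, spanning the full outside width of the frame.

The door frame is on top of the table.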